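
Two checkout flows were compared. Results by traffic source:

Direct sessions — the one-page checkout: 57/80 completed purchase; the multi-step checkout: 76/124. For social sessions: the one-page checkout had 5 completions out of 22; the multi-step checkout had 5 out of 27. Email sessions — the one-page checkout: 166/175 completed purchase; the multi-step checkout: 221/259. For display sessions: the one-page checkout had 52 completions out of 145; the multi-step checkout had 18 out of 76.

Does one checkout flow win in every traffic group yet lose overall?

Direct: the one-page checkout 57/80 = 71.2%, the multi-step checkout 76/124 = 61.3% → the one-page checkout
Social: the one-page checkout 5/22 = 22.7%, the multi-step checkout 5/27 = 18.5% → the one-page checkout
Email: the one-page checkout 166/175 = 94.9%, the multi-step checkout 221/259 = 85.3% → the one-page checkout
Display: the one-page checkout 52/145 = 35.9%, the multi-step checkout 18/76 = 23.7% → the one-page checkout
Overall: the one-page checkout 280/422 = 66.4%, the multi-step checkout 320/486 = 65.8% → the one-page checkout
The one-page checkout wins overall and in every traffic group — no reversal.

No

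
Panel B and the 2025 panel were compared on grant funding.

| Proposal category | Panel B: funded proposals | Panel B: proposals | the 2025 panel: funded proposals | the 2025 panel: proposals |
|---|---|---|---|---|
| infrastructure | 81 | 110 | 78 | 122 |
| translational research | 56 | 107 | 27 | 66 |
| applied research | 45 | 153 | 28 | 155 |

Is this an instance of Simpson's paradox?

No

Infrastructure: Panel B 81/110 = 73.6%, the 2025 panel 78/122 = 63.9% → Panel B
Translational research: Panel B 56/107 = 52.3%, the 2025 panel 27/66 = 40.9% → Panel B
Applied research: Panel B 45/153 = 29.4%, the 2025 panel 28/155 = 18.1% → Panel B
Overall: Panel B 182/370 = 49.2%, the 2025 panel 133/343 = 38.8% → Panel B
Panel B wins overall and in every proposal group — no reversal.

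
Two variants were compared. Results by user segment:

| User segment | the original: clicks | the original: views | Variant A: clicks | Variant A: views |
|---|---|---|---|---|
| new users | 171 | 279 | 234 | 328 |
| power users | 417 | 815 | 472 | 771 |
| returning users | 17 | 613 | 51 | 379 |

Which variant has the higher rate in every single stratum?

Variant A

New users: the original 171/279 = 61.3%, Variant A 234/328 = 71.3% → Variant A
Power users: the original 417/815 = 51.2%, Variant A 472/771 = 61.2% → Variant A
Returning users: the original 17/613 = 2.8%, Variant A 51/379 = 13.5% → Variant A
Variant A has the higher rate in all 3 groups.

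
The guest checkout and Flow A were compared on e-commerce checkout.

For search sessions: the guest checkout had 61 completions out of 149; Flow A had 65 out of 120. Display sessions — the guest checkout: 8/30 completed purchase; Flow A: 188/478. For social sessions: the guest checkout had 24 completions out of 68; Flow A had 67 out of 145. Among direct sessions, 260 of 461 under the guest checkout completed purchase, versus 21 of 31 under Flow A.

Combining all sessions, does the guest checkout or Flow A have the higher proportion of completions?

Search: the guest checkout 61/149 = 40.9%, Flow A 65/120 = 54.2% → Flow A
Display: the guest checkout 8/30 = 26.7%, Flow A 188/478 = 39.3% → Flow A
Social: the guest checkout 24/68 = 35.3%, Flow A 67/145 = 46.2% → Flow A
Direct: the guest checkout 260/461 = 56.4%, Flow A 21/31 = 67.7% → Flow A
Overall: the guest checkout 353/708 = 49.9%, Flow A 341/774 = 44.1% → the guest checkout
(Flow A wins every traffic group but the guest checkout wins overall — Flow A's sessions skew toward the low-rate display group.)

the guest checkout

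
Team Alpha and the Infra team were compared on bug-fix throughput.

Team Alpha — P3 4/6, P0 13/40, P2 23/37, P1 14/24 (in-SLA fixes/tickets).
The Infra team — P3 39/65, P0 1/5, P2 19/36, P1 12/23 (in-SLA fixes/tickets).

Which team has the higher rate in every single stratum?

Team Alpha

P3: Team Alpha 4/6 = 66.7%, the Infra team 39/65 = 60.0% → Team Alpha
P0: Team Alpha 13/40 = 32.5%, the Infra team 1/5 = 20.0% → Team Alpha
P2: Team Alpha 23/37 = 62.2%, the Infra team 19/36 = 52.8% → Team Alpha
P1: Team Alpha 14/24 = 58.3%, the Infra team 12/23 = 52.2% → Team Alpha
Team Alpha has the higher rate in all 4 groups.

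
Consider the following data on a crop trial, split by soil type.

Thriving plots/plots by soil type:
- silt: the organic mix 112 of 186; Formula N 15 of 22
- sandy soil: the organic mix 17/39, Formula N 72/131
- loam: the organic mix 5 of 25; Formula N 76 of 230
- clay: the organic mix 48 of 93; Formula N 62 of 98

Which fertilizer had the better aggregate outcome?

the organic mix

Silt: the organic mix 112/186 = 60.2%, Formula N 15/22 = 68.2% → Formula N
Sandy soil: the organic mix 17/39 = 43.6%, Formula N 72/131 = 55.0% → Formula N
Loam: the organic mix 5/25 = 20.0%, Formula N 76/230 = 33.0% → Formula N
Clay: the organic mix 48/93 = 51.6%, Formula N 62/98 = 63.3% → Formula N
Overall: the organic mix 182/343 = 53.1%, Formula N 225/481 = 46.8% → the organic mix
(Formula N wins every soil group but the organic mix wins overall — Formula N's plots skew toward the low-rate loam group.)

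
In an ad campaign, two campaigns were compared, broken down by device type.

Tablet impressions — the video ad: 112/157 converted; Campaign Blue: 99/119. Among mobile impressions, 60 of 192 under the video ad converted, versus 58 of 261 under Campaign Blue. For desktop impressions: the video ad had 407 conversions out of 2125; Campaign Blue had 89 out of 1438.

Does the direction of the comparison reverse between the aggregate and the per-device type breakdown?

No

Tablet: the video ad 112/157 = 71.3%, Campaign Blue 99/119 = 83.2% → Campaign Blue
Mobile: the video ad 60/192 = 31.2%, Campaign Blue 58/261 = 22.2% → the video ad
Desktop: the video ad 407/2125 = 19.2%, Campaign Blue 89/1438 = 6.2% → the video ad
Overall: the video ad 579/2474 = 23.4%, Campaign Blue 246/1818 = 13.5% → the video ad
Neither sweeps: the video ad wins 2 of 3 groups, Campaign Blue wins 1. The video ad wins overall but not every group — no Simpson reversal.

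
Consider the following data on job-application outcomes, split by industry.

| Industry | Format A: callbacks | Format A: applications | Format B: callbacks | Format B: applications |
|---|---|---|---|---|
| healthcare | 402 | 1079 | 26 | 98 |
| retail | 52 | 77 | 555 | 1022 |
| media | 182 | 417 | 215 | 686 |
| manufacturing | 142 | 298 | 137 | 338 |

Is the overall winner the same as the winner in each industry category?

Healthcare: Format A 402/1079 = 37.3%, Format B 26/98 = 26.5% → Format A
Retail: Format A 52/77 = 67.5%, Format B 555/1022 = 54.3% → Format A
Media: Format A 182/417 = 43.6%, Format B 215/686 = 31.3% → Format A
Manufacturing: Format A 142/298 = 47.7%, Format B 137/338 = 40.5% → Format A
Overall: Format A 778/1871 = 41.6%, Format B 933/2144 = 43.5% → Format B
Format A wins each industry group but Format B wins overall — the comparison reverses. Format A's applications skew toward healthcare, which has a lower base rate.

No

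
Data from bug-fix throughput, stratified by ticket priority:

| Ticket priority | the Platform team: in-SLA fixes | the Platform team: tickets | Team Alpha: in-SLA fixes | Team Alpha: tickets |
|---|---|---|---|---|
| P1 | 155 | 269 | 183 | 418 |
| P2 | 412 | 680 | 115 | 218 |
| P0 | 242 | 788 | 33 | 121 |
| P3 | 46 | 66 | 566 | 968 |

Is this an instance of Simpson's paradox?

Yes

P1: the Platform team 155/269 = 57.6%, Team Alpha 183/418 = 43.8% → the Platform team
P2: the Platform team 412/680 = 60.6%, Team Alpha 115/218 = 52.8% → the Platform team
P0: the Platform team 242/788 = 30.7%, Team Alpha 33/121 = 27.3% → the Platform team
P3: the Platform team 46/66 = 69.7%, Team Alpha 566/968 = 58.5% → the Platform team
Overall: the Platform team 855/1803 = 47.4%, Team Alpha 897/1725 = 52.0% → Team Alpha
The Platform team wins each ticket group but Team Alpha wins overall — the comparison reverses. The Platform team's tickets skew toward P0, which has a lower base rate.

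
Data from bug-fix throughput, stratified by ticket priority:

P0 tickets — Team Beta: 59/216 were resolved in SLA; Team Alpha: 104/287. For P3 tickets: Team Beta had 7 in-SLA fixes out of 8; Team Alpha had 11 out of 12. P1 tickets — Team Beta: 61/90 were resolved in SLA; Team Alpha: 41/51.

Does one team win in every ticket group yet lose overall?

No

P0: Team Beta 59/216 = 27.3%, Team Alpha 104/287 = 36.2% → Team Alpha
P3: Team Beta 7/8 = 87.5%, Team Alpha 11/12 = 91.7% → Team Alpha
P1: Team Beta 61/90 = 67.8%, Team Alpha 41/51 = 80.4% → Team Alpha
Overall: Team Beta 127/314 = 40.4%, Team Alpha 156/350 = 44.6% → Team Alpha
Team Alpha wins overall and in every ticket group — no reversal.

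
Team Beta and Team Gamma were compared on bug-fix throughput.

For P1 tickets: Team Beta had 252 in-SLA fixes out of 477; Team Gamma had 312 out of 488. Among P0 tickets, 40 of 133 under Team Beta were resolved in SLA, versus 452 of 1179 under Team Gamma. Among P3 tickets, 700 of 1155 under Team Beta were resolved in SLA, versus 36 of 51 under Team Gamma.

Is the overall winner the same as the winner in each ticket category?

No

P1: Team Beta 252/477 = 52.8%, Team Gamma 312/488 = 63.9% → Team Gamma
P0: Team Beta 40/133 = 30.1%, Team Gamma 452/1179 = 38.3% → Team Gamma
P3: Team Beta 700/1155 = 60.6%, Team Gamma 36/51 = 70.6% → Team Gamma
Overall: Team Beta 992/1765 = 56.2%, Team Gamma 800/1718 = 46.6% → Team Beta
Team Gamma wins each ticket group but Team Beta wins overall — the comparison reverses. Team Gamma's tickets skew toward P0, which has a lower base rate.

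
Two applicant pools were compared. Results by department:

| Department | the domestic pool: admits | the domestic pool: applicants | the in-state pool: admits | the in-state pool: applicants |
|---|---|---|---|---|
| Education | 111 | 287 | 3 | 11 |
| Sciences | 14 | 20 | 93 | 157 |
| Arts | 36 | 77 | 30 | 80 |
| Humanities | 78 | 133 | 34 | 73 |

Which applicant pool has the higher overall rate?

the in-state pool

Education: the domestic pool 111/287 = 38.7%, the in-state pool 3/11 = 27.3% → the domestic pool
Sciences: the domestic pool 14/20 = 70.0%, the in-state pool 93/157 = 59.2% → the domestic pool
Arts: the domestic pool 36/77 = 46.8%, the in-state pool 30/80 = 37.5% → the domestic pool
Humanities: the domestic pool 78/133 = 58.6%, the in-state pool 34/73 = 46.6% → the domestic pool
Overall: the domestic pool 239/517 = 46.2%, the in-state pool 160/321 = 49.8% → the in-state pool
(The domestic pool wins every department group but the in-state pool wins overall — the domestic pool's applicants skew toward the low-rate Education group.)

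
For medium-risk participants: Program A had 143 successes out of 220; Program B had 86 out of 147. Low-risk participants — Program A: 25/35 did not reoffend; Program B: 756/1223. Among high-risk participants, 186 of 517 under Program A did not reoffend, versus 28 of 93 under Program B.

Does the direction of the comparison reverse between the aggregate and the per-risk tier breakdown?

Medium-risk: Program A 143/220 = 65.0%, Program B 86/147 = 58.5% → Program A
Low-risk: Program A 25/35 = 71.4%, Program B 756/1223 = 61.8% → Program A
High-risk: Program A 186/517 = 36.0%, Program B 28/93 = 30.1% → Program A
Overall: Program A 354/772 = 45.9%, Program B 870/1463 = 59.5% → Program B
Program A wins each risk group but Program B wins overall — the comparison reverses. Program A's participants skew toward high-risk, which has a lower base rate.

Yes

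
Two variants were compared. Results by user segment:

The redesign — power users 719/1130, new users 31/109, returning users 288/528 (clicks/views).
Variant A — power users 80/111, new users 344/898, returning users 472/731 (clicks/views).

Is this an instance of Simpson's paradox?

Power users: the redesign 719/1130 = 63.6%, Variant A 80/111 = 72.1% → Variant A
New users: the redesign 31/109 = 28.4%, Variant A 344/898 = 38.3% → Variant A
Returning users: the redesign 288/528 = 54.5%, Variant A 472/731 = 64.6% → Variant A
Overall: the redesign 1038/1767 = 58.7%, Variant A 896/1740 = 51.5% → the redesign
Variant A wins each user group but the redesign wins overall — the comparison reverses. Variant A's views skew toward new users, which has a lower base rate.

Yes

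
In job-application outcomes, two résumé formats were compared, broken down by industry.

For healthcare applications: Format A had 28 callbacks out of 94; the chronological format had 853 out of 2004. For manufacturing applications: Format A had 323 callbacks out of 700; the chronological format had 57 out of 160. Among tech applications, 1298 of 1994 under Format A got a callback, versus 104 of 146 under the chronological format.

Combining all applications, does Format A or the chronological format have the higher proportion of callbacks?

Healthcare: Format A 28/94 = 29.8%, the chronological format 853/2004 = 42.6% → the chronological format
Manufacturing: Format A 323/700 = 46.1%, the chronological format 57/160 = 35.6% → Format A
Tech: Format A 1298/1994 = 65.1%, the chronological format 104/146 = 71.2% → the chronological format
Overall: Format A 1649/2788 = 59.1%, the chronological format 1014/2310 = 43.9% → Format A
(Neither sweeps every industry group, but Format A has the higher pooled rate.)

Format A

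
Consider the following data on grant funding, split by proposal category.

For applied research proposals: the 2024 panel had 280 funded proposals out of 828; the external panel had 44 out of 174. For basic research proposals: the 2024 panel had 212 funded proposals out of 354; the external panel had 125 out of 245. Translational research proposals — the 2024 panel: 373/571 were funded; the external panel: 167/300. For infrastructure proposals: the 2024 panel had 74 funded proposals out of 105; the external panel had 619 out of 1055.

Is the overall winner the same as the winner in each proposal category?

No

Applied research: the 2024 panel 280/828 = 33.8%, the external panel 44/174 = 25.3% → the 2024 panel
Basic research: the 2024 panel 212/354 = 59.9%, the external panel 125/245 = 51.0% → the 2024 panel
Translational research: the 2024 panel 373/571 = 65.3%, the external panel 167/300 = 55.7% → the 2024 panel
Infrastructure: the 2024 panel 74/105 = 70.5%, the external panel 619/1055 = 58.7% → the 2024 panel
Overall: the 2024 panel 939/1858 = 50.5%, the external panel 955/1774 = 53.8% → the external panel
The 2024 panel wins each proposal group but the external panel wins overall — the comparison reverses. The 2024 panel's proposals skew toward applied research, which has a lower base rate.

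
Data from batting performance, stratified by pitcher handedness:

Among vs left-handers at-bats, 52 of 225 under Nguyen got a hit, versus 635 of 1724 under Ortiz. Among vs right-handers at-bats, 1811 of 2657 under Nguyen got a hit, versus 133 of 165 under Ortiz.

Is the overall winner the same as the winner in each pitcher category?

No

Vs left-handers: Nguyen 52/225 = 23.1%, Ortiz 635/1724 = 36.8% → Ortiz
Vs right-handers: Nguyen 1811/2657 = 68.2%, Ortiz 133/165 = 80.6% → Ortiz
Overall: Nguyen 1863/2882 = 64.6%, Ortiz 768/1889 = 40.7% → Nguyen
Ortiz wins each pitcher group but Nguyen wins overall — the comparison reverses. Ortiz's at-bats skew toward vs left-handers, which has a lower base rate.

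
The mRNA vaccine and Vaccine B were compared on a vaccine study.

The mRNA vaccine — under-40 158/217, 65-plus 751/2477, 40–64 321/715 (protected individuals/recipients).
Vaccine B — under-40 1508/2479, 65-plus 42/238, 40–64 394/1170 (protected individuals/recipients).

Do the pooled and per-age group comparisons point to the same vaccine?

Under-40: the mRNA vaccine 158/217 = 72.8%, Vaccine B 1508/2479 = 60.8% → the mRNA vaccine
65-plus: the mRNA vaccine 751/2477 = 30.3%, Vaccine B 42/238 = 17.6% → the mRNA vaccine
40–64: the mRNA vaccine 321/715 = 44.9%, Vaccine B 394/1170 = 33.7% → the mRNA vaccine
Overall: the mRNA vaccine 1230/3409 = 36.1%, Vaccine B 1944/3887 = 50.0% → Vaccine B
The mRNA vaccine wins each age group but Vaccine B wins overall — the comparison reverses. The mRNA vaccine's recipients skew toward 65-plus, which has a lower base rate.

No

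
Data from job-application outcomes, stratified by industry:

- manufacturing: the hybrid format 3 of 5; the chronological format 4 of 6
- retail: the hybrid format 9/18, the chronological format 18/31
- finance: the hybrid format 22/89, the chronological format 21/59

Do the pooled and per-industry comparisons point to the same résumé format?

Yes

Manufacturing: the hybrid format 3/5 = 60.0%, the chronological format 4/6 = 66.7% → the chronological format
Retail: the hybrid format 9/18 = 50.0%, the chronological format 18/31 = 58.1% → the chronological format
Finance: the hybrid format 22/89 = 24.7%, the chronological format 21/59 = 35.6% → the chronological format
Overall: the hybrid format 34/112 = 30.4%, the chronological format 43/96 = 44.8% → the chronological format
The chronological format wins overall and in every industry group — no reversal.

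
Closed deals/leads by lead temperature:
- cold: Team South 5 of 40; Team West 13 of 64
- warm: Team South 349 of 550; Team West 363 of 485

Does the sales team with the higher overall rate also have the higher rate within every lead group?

Yes

Cold: Team South 5/40 = 12.5%, Team West 13/64 = 20.3% → Team West
Warm: Team South 349/550 = 63.5%, Team West 363/485 = 74.8% → Team West
Overall: Team South 354/590 = 60.0%, Team West 376/549 = 68.5% → Team West
Team West wins overall and in every lead group — no reversal.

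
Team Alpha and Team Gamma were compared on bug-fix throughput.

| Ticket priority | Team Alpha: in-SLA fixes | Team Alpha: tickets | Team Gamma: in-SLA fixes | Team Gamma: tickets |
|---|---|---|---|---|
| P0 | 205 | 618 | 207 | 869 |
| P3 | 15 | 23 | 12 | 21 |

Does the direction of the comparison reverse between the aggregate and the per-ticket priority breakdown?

P0: Team Alpha 205/618 = 33.2%, Team Gamma 207/869 = 23.8% → Team Alpha
P3: Team Alpha 15/23 = 65.2%, Team Gamma 12/21 = 57.1% → Team Alpha
Overall: Team Alpha 220/641 = 34.3%, Team Gamma 219/890 = 24.6% → Team Alpha
Team Alpha wins overall and in every ticket group — no reversal.

No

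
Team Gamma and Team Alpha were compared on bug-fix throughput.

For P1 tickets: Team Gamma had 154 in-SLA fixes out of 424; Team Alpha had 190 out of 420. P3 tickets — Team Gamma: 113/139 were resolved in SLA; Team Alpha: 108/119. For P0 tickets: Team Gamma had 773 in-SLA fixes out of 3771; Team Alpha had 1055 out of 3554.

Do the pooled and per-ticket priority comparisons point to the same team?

Yes

P1: Team Gamma 154/424 = 36.3%, Team Alpha 190/420 = 45.2% → Team Alpha
P3: Team Gamma 113/139 = 81.3%, Team Alpha 108/119 = 90.8% → Team Alpha
P0: Team Gamma 773/3771 = 20.5%, Team Alpha 1055/3554 = 29.7% → Team Alpha
Overall: Team Gamma 1040/4334 = 24.0%, Team Alpha 1353/4093 = 33.1% → Team Alpha
Team Alpha wins overall and in every ticket group — no reversal.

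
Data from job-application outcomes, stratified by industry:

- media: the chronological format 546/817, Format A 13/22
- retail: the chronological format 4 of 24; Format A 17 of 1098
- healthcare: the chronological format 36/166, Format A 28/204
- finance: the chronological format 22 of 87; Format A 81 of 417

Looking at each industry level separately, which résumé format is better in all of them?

Media: the chronological format 546/817 = 66.8%, Format A 13/22 = 59.1% → the chronological format
Retail: the chronological format 4/24 = 16.7%, Format A 17/1098 = 1.5% → the chronological format
Healthcare: the chronological format 36/166 = 21.7%, Format A 28/204 = 13.7% → the chronological format
Finance: the chronological format 22/87 = 25.3%, Format A 81/417 = 19.4% → the chronological format
The chronological format has the higher rate in all 4 groups.

the chronological format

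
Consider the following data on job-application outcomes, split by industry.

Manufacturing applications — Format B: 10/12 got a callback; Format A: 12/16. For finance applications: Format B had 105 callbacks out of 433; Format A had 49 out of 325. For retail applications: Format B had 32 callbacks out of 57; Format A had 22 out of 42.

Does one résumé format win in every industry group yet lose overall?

Manufacturing: Format B 10/12 = 83.3%, Format A 12/16 = 75.0% → Format B
Finance: Format B 105/433 = 24.2%, Format A 49/325 = 15.1% → Format B
Retail: Format B 32/57 = 56.1%, Format A 22/42 = 52.4% → Format B
Overall: Format B 147/502 = 29.3%, Format A 83/383 = 21.7% → Format B
Format B wins overall and in every industry group — no reversal.

No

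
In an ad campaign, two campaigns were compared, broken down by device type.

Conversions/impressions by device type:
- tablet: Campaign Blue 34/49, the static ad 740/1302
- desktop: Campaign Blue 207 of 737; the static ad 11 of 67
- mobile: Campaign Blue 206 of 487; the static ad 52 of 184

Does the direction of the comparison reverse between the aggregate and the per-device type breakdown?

Yes

Tablet: Campaign Blue 34/49 = 69.4%, the static ad 740/1302 = 56.8% → Campaign Blue
Desktop: Campaign Blue 207/737 = 28.1%, the static ad 11/67 = 16.4% → Campaign Blue
Mobile: Campaign Blue 206/487 = 42.3%, the static ad 52/184 = 28.3% → Campaign Blue
Overall: Campaign Blue 447/1273 = 35.1%, the static ad 803/1553 = 51.7% → the static ad
Campaign Blue wins each device group but the static ad wins overall — the comparison reverses. Campaign Blue's impressions skew toward desktop, which has a lower base rate.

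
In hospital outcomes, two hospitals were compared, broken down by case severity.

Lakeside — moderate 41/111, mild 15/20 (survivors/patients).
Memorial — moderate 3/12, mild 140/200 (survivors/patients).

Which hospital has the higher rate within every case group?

Moderate: Lakeside 41/111 = 36.9%, Memorial 3/12 = 25.0% → Lakeside
Mild: Lakeside 15/20 = 75.0%, Memorial 140/200 = 70.0% → Lakeside
Lakeside has the higher rate in both groups.

Lakeside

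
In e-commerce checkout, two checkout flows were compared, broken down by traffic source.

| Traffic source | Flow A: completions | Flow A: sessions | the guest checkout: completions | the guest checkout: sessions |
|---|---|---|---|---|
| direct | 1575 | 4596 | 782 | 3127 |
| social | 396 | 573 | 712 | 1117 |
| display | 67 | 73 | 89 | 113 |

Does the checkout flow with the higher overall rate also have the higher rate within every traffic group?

Yes

Direct: Flow A 1575/4596 = 34.3%, the guest checkout 782/3127 = 25.0% → Flow A
Social: Flow A 396/573 = 69.1%, the guest checkout 712/1117 = 63.7% → Flow A
Display: Flow A 67/73 = 91.8%, the guest checkout 89/113 = 78.8% → Flow A
Overall: Flow A 2038/5242 = 38.9%, the guest checkout 1583/4357 = 36.3% → Flow A
Flow A wins overall and in every traffic group — no reversal.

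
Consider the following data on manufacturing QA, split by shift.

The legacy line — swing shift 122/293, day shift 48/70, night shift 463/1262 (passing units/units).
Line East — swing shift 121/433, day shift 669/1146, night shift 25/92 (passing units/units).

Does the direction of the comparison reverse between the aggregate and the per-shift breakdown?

Swing shift: the legacy line 122/293 = 41.6%, Line East 121/433 = 27.9% → the legacy line
Day shift: the legacy line 48/70 = 68.6%, Line East 669/1146 = 58.4% → the legacy line
Night shift: the legacy line 463/1262 = 36.7%, Line East 25/92 = 27.2% → the legacy line
Overall: the legacy line 633/1625 = 39.0%, Line East 815/1671 = 48.8% → Line East
The legacy line wins each shift group but Line East wins overall — the comparison reverses. The legacy line's units skew toward night shift, which has a lower base rate.

Yes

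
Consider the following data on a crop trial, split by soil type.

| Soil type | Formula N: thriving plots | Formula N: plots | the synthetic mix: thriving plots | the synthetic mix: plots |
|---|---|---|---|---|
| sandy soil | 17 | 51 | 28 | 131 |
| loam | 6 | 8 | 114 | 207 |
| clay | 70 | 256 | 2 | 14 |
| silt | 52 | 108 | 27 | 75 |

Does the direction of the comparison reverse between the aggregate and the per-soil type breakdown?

Sandy soil: Formula N 17/51 = 33.3%, the synthetic mix 28/131 = 21.4% → Formula N
Loam: Formula N 6/8 = 75.0%, the synthetic mix 114/207 = 55.1% → Formula N
Clay: Formula N 70/256 = 27.3%, the synthetic mix 2/14 = 14.3% → Formula N
Silt: Formula N 52/108 = 48.1%, the synthetic mix 27/75 = 36.0% → Formula N
Overall: Formula N 145/423 = 34.3%, the synthetic mix 171/427 = 40.0% → the synthetic mix
Formula N wins each soil group but the synthetic mix wins overall — the comparison reverses. Formula N's plots skew toward clay, which has a lower base rate.

Yes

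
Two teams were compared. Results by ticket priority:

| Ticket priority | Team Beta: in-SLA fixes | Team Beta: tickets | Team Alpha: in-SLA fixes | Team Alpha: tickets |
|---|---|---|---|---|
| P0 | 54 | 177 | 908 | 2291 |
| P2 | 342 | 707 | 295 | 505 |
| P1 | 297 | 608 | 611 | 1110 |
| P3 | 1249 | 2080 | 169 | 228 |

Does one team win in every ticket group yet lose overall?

Yes

P0: Team Beta 54/177 = 30.5%, Team Alpha 908/2291 = 39.6% → Team Alpha
P2: Team Beta 342/707 = 48.4%, Team Alpha 295/505 = 58.4% → Team Alpha
P1: Team Beta 297/608 = 48.8%, Team Alpha 611/1110 = 55.0% → Team Alpha
P3: Team Beta 1249/2080 = 60.0%, Team Alpha 169/228 = 74.1% → Team Alpha
Overall: Team Beta 1942/3572 = 54.4%, Team Alpha 1983/4134 = 48.0% → Team Beta
Team Alpha wins each ticket group but Team Beta wins overall — the comparison reverses. Team Alpha's tickets skew toward P0, which has a lower base rate.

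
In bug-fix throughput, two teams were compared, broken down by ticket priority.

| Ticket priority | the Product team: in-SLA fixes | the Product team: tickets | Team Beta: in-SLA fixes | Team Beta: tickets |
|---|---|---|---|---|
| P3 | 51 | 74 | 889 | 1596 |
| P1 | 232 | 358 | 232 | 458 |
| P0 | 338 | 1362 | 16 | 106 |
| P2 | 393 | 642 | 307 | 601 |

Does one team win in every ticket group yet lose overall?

P3: the Product team 51/74 = 68.9%, Team Beta 889/1596 = 55.7% → the Product team
P1: the Product team 232/358 = 64.8%, Team Beta 232/458 = 50.7% → the Product team
P0: the Product team 338/1362 = 24.8%, Team Beta 16/106 = 15.1% → the Product team
P2: the Product team 393/642 = 61.2%, Team Beta 307/601 = 51.1% → the Product team
Overall: the Product team 1014/2436 = 41.6%, Team Beta 1444/2761 = 52.3% → Team Beta
The Product team wins each ticket group but Team Beta wins overall — the comparison reverses. The Product team's tickets skew toward P0, which has a lower base rate.

Yes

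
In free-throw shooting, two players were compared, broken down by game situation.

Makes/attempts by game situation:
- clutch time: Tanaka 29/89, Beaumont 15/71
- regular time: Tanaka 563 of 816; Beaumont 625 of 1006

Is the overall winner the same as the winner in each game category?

Clutch time: Tanaka 29/89 = 32.6%, Beaumont 15/71 = 21.1% → Tanaka
Regular time: Tanaka 563/816 = 69.0%, Beaumont 625/1006 = 62.1% → Tanaka
Overall: Tanaka 592/905 = 65.4%, Beaumont 640/1077 = 59.4% → Tanaka
Tanaka wins overall and in every game group — no reversal.

Yes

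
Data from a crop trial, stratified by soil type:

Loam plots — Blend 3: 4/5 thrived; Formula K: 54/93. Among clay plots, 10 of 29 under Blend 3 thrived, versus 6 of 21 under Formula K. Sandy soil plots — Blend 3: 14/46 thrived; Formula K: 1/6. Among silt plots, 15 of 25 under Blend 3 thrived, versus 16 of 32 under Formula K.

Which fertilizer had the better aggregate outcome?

Formula K

Loam: Blend 3 4/5 = 80.0%, Formula K 54/93 = 58.1% → Blend 3
Clay: Blend 3 10/29 = 34.5%, Formula K 6/21 = 28.6% → Blend 3
Sandy soil: Blend 3 14/46 = 30.4%, Formula K 1/6 = 16.7% → Blend 3
Silt: Blend 3 15/25 = 60.0%, Formula K 16/32 = 50.0% → Blend 3
Overall: Blend 3 43/105 = 41.0%, Formula K 77/152 = 50.7% → Formula K
(Blend 3 wins every soil group but Formula K wins overall — Blend 3's plots skew toward the low-rate sandy soil group.)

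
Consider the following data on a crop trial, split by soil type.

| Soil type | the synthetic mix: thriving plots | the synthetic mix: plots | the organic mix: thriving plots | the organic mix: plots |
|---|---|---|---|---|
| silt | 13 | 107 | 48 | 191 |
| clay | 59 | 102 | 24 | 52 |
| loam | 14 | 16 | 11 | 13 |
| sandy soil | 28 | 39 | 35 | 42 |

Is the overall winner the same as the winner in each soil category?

No

Silt: the synthetic mix 13/107 = 12.1%, the organic mix 48/191 = 25.1% → the organic mix
Clay: the synthetic mix 59/102 = 57.8%, the organic mix 24/52 = 46.2% → the synthetic mix
Loam: the synthetic mix 14/16 = 87.5%, the organic mix 11/13 = 84.6% → the synthetic mix
Sandy soil: the synthetic mix 28/39 = 71.8%, the organic mix 35/42 = 83.3% → the organic mix
Overall: the synthetic mix 114/264 = 43.2%, the organic mix 118/298 = 39.6% → the synthetic mix
Neither sweeps: the synthetic mix wins 2 of 4 groups, the organic mix wins 2. The synthetic mix wins overall but not every group — no Simpson reversal.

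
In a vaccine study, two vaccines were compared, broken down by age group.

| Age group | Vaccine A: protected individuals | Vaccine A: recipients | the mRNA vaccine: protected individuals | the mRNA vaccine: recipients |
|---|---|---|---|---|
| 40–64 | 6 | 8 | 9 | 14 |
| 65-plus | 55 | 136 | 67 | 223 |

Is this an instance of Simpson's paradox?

40–64: Vaccine A 6/8 = 75.0%, the mRNA vaccine 9/14 = 64.3% → Vaccine A
65-plus: Vaccine A 55/136 = 40.4%, the mRNA vaccine 67/223 = 30.0% → Vaccine A
Overall: Vaccine A 61/144 = 42.4%, the mRNA vaccine 76/237 = 32.1% → Vaccine A
Vaccine A wins overall and in every age group — no reversal.

No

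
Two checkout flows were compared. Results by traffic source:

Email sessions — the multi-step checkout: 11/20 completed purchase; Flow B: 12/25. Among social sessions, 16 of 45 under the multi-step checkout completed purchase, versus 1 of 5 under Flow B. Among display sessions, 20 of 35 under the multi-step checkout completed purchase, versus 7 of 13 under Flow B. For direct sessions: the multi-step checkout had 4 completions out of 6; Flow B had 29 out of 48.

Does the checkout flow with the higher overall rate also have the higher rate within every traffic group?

No

Email: the multi-step checkout 11/20 = 55.0%, Flow B 12/25 = 48.0% → the multi-step checkout
Social: the multi-step checkout 16/45 = 35.6%, Flow B 1/5 = 20.0% → the multi-step checkout
Display: the multi-step checkout 20/35 = 57.1%, Flow B 7/13 = 53.8% → the multi-step checkout
Direct: the multi-step checkout 4/6 = 66.7%, Flow B 29/48 = 60.4% → the multi-step checkout
Overall: the multi-step checkout 51/106 = 48.1%, Flow B 49/91 = 53.8% → Flow B
The multi-step checkout wins each traffic group but Flow B wins overall — the comparison reverses. The multi-step checkout's sessions skew toward social, which has a lower base rate.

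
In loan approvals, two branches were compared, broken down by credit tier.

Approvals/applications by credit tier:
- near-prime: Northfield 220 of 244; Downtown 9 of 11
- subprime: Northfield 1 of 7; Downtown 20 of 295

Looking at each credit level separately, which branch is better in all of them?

Northfield

Near-prime: Northfield 220/244 = 90.2%, Downtown 9/11 = 81.8% → Northfield
Subprime: Northfield 1/7 = 14.3%, Downtown 20/295 = 6.8% → Northfield
Northfield has the higher rate in both groups.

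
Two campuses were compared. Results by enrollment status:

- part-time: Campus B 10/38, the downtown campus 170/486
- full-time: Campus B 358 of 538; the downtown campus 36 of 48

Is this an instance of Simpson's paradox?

Yes

Part-time: Campus B 10/38 = 26.3%, the downtown campus 170/486 = 35.0% → the downtown campus
Full-time: Campus B 358/538 = 66.5%, the downtown campus 36/48 = 75.0% → the downtown campus
Overall: Campus B 368/576 = 63.9%, the downtown campus 206/534 = 38.6% → Campus B
The downtown campus wins each enrollment group but Campus B wins overall — the comparison reverses. The downtown campus's students skew toward part-time, which has a lower base rate.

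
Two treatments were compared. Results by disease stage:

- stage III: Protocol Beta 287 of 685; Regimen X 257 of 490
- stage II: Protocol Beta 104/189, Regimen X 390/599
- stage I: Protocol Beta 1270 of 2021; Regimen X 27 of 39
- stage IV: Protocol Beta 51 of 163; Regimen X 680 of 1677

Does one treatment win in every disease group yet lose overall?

Yes

Stage III: Protocol Beta 287/685 = 41.9%, Regimen X 257/490 = 52.4% → Regimen X
Stage II: Protocol Beta 104/189 = 55.0%, Regimen X 390/599 = 65.1% → Regimen X
Stage I: Protocol Beta 1270/2021 = 62.8%, Regimen X 27/39 = 69.2% → Regimen X
Stage IV: Protocol Beta 51/163 = 31.3%, Regimen X 680/1677 = 40.5% → Regimen X
Overall: Protocol Beta 1712/3058 = 56.0%, Regimen X 1354/2805 = 48.3% → Protocol Beta
Regimen X wins each disease group but Protocol Beta wins overall — the comparison reverses. Regimen X's patients skew toward stage IV, which has a lower base rate.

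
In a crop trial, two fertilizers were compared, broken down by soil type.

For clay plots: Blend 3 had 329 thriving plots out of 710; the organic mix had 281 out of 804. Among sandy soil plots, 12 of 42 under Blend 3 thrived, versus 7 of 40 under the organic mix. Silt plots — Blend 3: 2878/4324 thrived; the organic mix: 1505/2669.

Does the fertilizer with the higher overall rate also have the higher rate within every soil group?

Clay: Blend 3 329/710 = 46.3%, the organic mix 281/804 = 35.0% → Blend 3
Sandy soil: Blend 3 12/42 = 28.6%, the organic mix 7/40 = 17.5% → Blend 3
Silt: Blend 3 2878/4324 = 66.6%, the organic mix 1505/2669 = 56.4% → Blend 3
Overall: Blend 3 3219/5076 = 63.4%, the organic mix 1793/3513 = 51.0% → Blend 3
Blend 3 wins overall and in every soil group — no reversal.

Yes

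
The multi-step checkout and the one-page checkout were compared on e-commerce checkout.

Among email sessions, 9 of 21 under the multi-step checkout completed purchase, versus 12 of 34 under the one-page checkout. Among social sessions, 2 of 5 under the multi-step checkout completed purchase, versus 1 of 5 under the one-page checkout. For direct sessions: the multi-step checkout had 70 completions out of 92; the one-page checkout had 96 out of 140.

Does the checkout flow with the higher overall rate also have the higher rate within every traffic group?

Yes

Email: the multi-step checkout 9/21 = 42.9%, the one-page checkout 12/34 = 35.3% → the multi-step checkout
Social: the multi-step checkout 2/5 = 40.0%, the one-page checkout 1/5 = 20.0% → the multi-step checkout
Direct: the multi-step checkout 70/92 = 76.1%, the one-page checkout 96/140 = 68.6% → the multi-step checkout
Overall: the multi-step checkout 81/118 = 68.6%, the one-page checkout 109/179 = 60.9% → the multi-step checkout
The multi-step checkout wins overall and in every traffic group — no reversal.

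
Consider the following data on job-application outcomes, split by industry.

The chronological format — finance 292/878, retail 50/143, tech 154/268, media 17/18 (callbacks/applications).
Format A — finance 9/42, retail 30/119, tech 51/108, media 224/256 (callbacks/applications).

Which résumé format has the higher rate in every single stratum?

the chronological format

Finance: the chronological format 292/878 = 33.3%, Format A 9/42 = 21.4% → the chronological format
Retail: the chronological format 50/143 = 35.0%, Format A 30/119 = 25.2% → the chronological format
Tech: the chronological format 154/268 = 57.5%, Format A 51/108 = 47.2% → the chronological format
Media: the chronological format 17/18 = 94.4%, Format A 224/256 = 87.5% → the chronological format
The chronological format has the higher rate in all 4 groups.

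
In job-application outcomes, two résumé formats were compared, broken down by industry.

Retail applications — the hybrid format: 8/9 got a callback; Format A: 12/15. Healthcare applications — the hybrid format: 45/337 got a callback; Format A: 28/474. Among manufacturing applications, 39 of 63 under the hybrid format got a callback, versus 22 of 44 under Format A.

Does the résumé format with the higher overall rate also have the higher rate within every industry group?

Yes

Retail: the hybrid format 8/9 = 88.9%, Format A 12/15 = 80.0% → the hybrid format
Healthcare: the hybrid format 45/337 = 13.4%, Format A 28/474 = 5.9% → the hybrid format
Manufacturing: the hybrid format 39/63 = 61.9%, Format A 22/44 = 50.0% → the hybrid format
Overall: the hybrid format 92/409 = 22.5%, Format A 62/533 = 11.6% → the hybrid format
The hybrid format wins overall and in every industry group — no reversal.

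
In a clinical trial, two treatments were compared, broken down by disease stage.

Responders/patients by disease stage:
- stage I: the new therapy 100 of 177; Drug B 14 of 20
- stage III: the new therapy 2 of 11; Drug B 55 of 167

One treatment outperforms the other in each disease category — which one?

Drug B

Stage I: the new therapy 100/177 = 56.5%, Drug B 14/20 = 70.0% → Drug B
Stage III: the new therapy 2/11 = 18.2%, Drug B 55/167 = 32.9% → Drug B
Drug B has the higher rate in both groups.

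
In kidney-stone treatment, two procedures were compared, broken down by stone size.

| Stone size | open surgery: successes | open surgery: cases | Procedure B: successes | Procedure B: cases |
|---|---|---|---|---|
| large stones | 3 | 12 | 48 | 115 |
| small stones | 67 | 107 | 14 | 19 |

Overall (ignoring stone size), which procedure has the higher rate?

open surgery

Large stones: open surgery 3/12 = 25.0%, Procedure B 48/115 = 41.7% → Procedure B
Small stones: open surgery 67/107 = 62.6%, Procedure B 14/19 = 73.7% → Procedure B
Overall: open surgery 70/119 = 58.8%, Procedure B 62/134 = 46.3% → open surgery
(Procedure B wins every stone group but open surgery wins overall — Procedure B's cases skew toward the low-rate large stones group.)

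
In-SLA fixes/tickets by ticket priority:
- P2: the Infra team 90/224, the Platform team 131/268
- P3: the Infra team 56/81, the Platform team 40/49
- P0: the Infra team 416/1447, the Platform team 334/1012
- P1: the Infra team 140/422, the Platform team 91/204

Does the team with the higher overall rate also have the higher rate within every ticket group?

P2: the Infra team 90/224 = 40.2%, the Platform team 131/268 = 48.9% → the Platform team
P3: the Infra team 56/81 = 69.1%, the Platform team 40/49 = 81.6% → the Platform team
P0: the Infra team 416/1447 = 28.7%, the Platform team 334/1012 = 33.0% → the Platform team
P1: the Infra team 140/422 = 33.2%, the Platform team 91/204 = 44.6% → the Platform team
Overall: the Infra team 702/2174 = 32.3%, the Platform team 596/1533 = 38.9% → the Platform team
The Platform team wins overall and in every ticket group — no reversal.

Yes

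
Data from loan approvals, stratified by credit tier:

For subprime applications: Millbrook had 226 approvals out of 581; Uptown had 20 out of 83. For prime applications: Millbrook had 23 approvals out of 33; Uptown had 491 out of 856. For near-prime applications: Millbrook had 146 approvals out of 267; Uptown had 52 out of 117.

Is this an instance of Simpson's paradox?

Subprime: Millbrook 226/581 = 38.9%, Uptown 20/83 = 24.1% → Millbrook
Prime: Millbrook 23/33 = 69.7%, Uptown 491/856 = 57.4% → Millbrook
Near-prime: Millbrook 146/267 = 54.7%, Uptown 52/117 = 44.4% → Millbrook
Overall: Millbrook 395/881 = 44.8%, Uptown 563/1056 = 53.3% → Uptown
Millbrook wins each credit group but Uptown wins overall — the comparison reverses. Millbrook's applications skew toward subprime, which has a lower base rate.

Yes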